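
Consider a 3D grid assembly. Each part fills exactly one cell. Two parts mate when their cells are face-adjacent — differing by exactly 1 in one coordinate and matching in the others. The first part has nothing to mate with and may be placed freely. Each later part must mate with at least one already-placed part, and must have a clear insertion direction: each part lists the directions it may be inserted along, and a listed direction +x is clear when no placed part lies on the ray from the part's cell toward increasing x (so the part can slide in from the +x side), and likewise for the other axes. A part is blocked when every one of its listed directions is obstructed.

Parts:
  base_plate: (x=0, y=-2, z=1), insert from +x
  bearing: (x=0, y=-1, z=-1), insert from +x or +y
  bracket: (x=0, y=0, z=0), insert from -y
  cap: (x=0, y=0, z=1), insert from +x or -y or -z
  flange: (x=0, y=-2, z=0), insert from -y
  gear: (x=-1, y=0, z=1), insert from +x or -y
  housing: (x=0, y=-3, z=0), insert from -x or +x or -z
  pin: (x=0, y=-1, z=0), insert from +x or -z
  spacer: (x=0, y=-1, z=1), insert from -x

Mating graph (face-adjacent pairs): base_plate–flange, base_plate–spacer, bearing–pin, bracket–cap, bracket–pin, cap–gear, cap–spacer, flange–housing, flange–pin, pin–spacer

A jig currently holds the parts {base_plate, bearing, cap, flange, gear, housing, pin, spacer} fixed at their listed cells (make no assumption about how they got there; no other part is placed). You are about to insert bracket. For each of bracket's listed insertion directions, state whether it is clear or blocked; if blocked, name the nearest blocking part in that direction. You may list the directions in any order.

-y: nearest on ray is pin@(0, -1, 0) ⇒ blocked

-y: blocked by pin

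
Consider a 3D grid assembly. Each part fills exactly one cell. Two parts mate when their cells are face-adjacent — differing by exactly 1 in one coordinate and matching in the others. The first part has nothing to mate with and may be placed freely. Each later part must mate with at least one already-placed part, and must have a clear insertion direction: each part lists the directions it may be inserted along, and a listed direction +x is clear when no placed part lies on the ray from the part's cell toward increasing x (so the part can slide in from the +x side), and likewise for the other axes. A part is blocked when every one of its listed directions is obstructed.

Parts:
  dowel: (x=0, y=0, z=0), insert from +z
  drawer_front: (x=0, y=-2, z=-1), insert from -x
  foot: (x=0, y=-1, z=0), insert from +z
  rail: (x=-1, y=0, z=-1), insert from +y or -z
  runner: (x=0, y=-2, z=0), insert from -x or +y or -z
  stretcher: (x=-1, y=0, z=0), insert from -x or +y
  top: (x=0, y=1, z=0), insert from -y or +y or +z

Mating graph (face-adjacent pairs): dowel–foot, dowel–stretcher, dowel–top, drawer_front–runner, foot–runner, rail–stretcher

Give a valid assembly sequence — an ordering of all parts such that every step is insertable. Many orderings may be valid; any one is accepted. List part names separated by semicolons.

1. dowel@(0, 0, 0) [+z clear] — {dowel}
2. top@(0, 1, 0) [+y clear] — {dowel, top}
3. stretcher@(-1, 0, 0) [-x clear] — {dowel, stretcher, top}
4. rail@(-1, 0, -1) [+y clear] — {dowel, rail, stretcher, top}
5. foot@(0, -1, 0) [+z clear] — {dowel, foot, rail, stretcher, top}
6. runner@(0, -2, 0) [-x clear] — {dowel, foot, rail, runner, stretcher, top}
7. drawer_front@(0, -2, -1) [-x clear] — {dowel, drawer_front, foot, rail, runner, stretcher, top}

dowel; top; stretcher; rail; foot; runner; drawer_front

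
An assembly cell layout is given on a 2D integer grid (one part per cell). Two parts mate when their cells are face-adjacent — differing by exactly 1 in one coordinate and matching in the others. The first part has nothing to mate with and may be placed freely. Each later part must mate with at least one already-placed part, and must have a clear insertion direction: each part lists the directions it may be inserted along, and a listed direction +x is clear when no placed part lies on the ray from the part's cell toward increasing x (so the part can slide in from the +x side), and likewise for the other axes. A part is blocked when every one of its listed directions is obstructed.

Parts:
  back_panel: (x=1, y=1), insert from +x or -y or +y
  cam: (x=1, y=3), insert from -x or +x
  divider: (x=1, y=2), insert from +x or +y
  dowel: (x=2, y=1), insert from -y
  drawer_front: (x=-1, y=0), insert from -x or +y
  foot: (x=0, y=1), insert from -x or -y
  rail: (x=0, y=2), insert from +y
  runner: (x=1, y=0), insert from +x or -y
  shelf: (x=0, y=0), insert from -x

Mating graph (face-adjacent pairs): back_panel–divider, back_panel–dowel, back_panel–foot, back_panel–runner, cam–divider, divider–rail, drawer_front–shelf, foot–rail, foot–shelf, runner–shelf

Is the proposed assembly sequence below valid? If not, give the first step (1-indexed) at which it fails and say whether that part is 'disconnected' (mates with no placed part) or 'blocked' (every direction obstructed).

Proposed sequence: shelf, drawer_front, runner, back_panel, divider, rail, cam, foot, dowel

Valid

1. shelf@(0, 0) [-x clear] — {shelf}
2. drawer_front@(-1, 0) [-x clear] — {drawer_front, shelf}
3. runner@(1, 0) [+x clear] — {drawer_front, runner, shelf}
4. back_panel@(1, 1) [+x clear] — {back_panel, drawer_front, runner, shelf}
5. divider@(1, 2) [+x clear] — {back_panel, divider, drawer_front, runner, shelf}
6. rail@(0, 2) [+y clear] — {back_panel, divider, drawer_front, rail, runner, shelf}
7. cam@(1, 3) [-x clear] — {back_panel, cam, divider, drawer_front, rail, runner, shelf}
8. foot@(0, 1) [-x clear] — {back_panel, cam, divider, drawer_front, foot, rail, runner, shelf}
9. dowel@(2, 1) [-y clear] — {back_panel, cam, divider, dowel, drawer_front, foot, rail, runner, shelf}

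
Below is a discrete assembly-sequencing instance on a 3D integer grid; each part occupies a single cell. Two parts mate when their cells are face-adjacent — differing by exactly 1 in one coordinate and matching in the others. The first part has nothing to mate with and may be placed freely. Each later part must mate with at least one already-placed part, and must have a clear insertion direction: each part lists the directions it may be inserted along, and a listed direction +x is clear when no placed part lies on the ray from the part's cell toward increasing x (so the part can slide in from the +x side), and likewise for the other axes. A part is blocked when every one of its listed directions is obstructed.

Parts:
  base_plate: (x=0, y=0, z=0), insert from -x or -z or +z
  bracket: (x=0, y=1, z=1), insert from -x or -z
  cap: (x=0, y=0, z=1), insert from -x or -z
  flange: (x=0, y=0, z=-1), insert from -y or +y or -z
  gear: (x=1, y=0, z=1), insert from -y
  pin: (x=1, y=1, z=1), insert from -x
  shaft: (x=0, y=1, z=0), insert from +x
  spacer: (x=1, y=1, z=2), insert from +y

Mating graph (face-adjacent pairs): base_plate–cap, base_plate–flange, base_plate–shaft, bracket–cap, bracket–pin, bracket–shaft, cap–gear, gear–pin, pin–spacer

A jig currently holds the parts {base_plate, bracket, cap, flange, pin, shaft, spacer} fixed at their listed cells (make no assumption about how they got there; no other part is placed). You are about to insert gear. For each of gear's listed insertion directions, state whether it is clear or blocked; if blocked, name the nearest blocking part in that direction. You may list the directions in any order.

-y: clear

-y: ray from gear(1, 0, 1) has no placed part ⇒ clear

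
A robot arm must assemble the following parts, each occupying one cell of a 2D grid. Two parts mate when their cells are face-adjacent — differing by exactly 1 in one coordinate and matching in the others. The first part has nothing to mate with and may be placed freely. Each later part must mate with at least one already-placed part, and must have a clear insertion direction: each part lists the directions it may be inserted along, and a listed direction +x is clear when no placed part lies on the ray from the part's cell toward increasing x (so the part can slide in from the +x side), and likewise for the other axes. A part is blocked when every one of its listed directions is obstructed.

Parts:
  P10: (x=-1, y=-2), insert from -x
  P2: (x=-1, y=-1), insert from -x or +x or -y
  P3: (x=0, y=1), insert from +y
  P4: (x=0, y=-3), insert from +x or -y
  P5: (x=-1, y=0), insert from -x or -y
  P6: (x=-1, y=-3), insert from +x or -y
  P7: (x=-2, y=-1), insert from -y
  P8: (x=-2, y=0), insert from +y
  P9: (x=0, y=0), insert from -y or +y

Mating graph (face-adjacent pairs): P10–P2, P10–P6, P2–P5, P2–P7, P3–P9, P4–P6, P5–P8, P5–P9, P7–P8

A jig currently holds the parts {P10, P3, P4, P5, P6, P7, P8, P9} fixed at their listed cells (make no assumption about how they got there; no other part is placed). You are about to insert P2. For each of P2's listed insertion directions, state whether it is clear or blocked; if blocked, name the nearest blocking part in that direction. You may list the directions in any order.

+x: clear; -x: blocked by P7; -y: blocked by P10

-x: nearest on ray is P7@(-2, -1) ⇒ blocked
+x: ray from P2(-1, -1) has no placed part ⇒ clear
-y: nearest on ray is P10@(-1, -2) ⇒ blocked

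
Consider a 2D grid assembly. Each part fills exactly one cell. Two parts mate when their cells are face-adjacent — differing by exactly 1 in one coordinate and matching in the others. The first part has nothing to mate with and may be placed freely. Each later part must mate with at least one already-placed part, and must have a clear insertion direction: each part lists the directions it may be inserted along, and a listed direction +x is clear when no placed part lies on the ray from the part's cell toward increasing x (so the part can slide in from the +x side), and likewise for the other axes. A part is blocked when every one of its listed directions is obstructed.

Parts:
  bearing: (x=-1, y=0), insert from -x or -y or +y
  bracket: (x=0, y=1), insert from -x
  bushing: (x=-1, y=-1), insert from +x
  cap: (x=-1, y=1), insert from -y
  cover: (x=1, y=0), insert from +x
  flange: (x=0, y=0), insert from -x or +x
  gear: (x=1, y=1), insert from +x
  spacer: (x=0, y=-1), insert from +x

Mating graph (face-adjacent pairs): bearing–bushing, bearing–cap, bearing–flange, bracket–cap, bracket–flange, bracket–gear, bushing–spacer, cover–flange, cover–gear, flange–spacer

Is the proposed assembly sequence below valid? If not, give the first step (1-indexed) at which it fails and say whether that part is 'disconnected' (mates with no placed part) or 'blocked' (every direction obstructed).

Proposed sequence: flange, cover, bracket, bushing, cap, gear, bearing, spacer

Invalid at step 4 (disconnected)

1. flange@(0, 0) [-x clear] — {flange}
2. cover@(1, 0) [+x clear] — {cover, flange}
3. bracket@(0, 1) [-x clear] — {bracket, cover, flange}
4. bushing@(-1, -1) — no placed neighbour ⇒ disconnected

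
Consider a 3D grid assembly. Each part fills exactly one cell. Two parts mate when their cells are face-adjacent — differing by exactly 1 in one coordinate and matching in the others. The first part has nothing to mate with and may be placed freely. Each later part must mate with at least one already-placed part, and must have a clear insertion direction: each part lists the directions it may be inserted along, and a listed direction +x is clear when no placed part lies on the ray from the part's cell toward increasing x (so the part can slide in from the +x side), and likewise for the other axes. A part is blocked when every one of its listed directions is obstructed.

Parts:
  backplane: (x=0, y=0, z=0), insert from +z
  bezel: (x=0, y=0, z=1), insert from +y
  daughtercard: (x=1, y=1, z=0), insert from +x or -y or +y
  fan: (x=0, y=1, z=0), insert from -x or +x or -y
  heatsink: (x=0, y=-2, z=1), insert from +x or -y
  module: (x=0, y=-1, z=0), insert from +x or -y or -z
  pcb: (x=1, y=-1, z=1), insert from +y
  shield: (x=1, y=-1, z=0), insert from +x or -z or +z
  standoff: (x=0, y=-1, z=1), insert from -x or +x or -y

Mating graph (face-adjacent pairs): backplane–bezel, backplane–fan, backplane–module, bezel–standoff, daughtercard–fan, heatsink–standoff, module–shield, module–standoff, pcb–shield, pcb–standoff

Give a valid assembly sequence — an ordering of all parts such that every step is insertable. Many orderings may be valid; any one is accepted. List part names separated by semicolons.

standoff; module; backplane; shield; pcb; fan; daughtercard; heatsink; bezel

1. standoff@(0, -1, 1) [-x clear] — {standoff}
2. module@(0, -1, 0) [+x clear] — {module, standoff}
3. backplane@(0, 0, 0) [+z clear] — {backplane, module, standoff}
4. shield@(1, -1, 0) [+x clear] — {backplane, module, shield, standoff}
5. pcb@(1, -1, 1) [+y clear] — {backplane, module, pcb, shield, standoff}
6. fan@(0, 1, 0) [-x clear] — {backplane, fan, module, pcb, shield, standoff}
7. daughtercard@(1, 1, 0) [+x clear] — {backplane, daughtercard, fan, module, pcb, shield, standoff}
8. heatsink@(0, -2, 1) [+x clear] — {backplane, daughtercard, fan, heatsink, module, pcb, shield, standoff}
9. bezel@(0, 0, 1) [+y clear] — {backplane, bezel, daughtercard, fan, heatsink, module, pcb, shield, standoff}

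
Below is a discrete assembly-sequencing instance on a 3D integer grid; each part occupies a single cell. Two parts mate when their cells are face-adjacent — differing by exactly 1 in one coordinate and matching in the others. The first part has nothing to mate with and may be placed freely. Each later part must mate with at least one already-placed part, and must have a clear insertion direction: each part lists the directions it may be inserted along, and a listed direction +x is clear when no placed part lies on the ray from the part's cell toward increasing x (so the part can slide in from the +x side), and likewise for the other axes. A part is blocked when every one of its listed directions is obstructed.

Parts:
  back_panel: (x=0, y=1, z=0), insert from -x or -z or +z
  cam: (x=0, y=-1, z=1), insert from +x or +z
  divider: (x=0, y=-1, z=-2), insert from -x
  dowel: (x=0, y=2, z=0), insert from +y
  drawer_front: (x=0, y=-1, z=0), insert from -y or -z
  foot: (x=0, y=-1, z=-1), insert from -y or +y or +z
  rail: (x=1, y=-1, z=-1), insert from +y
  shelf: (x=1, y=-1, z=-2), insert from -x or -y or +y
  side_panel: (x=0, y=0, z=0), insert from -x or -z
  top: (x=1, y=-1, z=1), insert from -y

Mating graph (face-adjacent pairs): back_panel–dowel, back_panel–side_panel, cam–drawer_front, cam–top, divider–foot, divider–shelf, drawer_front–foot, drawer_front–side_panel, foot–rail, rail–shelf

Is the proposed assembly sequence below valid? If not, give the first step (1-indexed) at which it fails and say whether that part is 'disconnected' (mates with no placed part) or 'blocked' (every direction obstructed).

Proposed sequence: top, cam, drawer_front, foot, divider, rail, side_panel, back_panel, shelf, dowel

Valid

1. top@(1, -1, 1) [-y clear] — {top}
2. cam@(0, -1, 1) [+z clear] — {cam, top}
3. drawer_front@(0, -1, 0) [-y clear] — {cam, drawer_front, top}
4. foot@(0, -1, -1) [-y clear] — {cam, drawer_front, foot, top}
5. divider@(0, -1, -2) [-x clear] — {cam, divider, drawer_front, foot, top}
6. rail@(1, -1, -1) [+y clear] — {cam, divider, drawer_front, foot, rail, top}
7. side_panel@(0, 0, 0) [-x clear] — {cam, divider, drawer_front, foot, rail, side_panel, top}
8. back_panel@(0, 1, 0) [-x clear] — {back_panel, cam, divider, drawer_front, foot, rail, side_panel, top}
9. shelf@(1, -1, -2) [-y clear] — {back_panel, cam, divider, drawer_front, foot, rail, shelf, side_panel, top}
10. dowel@(0, 2, 0) [+y clear] — {back_panel, cam, divider, dowel, drawer_front, foot, rail, shelf, side_panel, top}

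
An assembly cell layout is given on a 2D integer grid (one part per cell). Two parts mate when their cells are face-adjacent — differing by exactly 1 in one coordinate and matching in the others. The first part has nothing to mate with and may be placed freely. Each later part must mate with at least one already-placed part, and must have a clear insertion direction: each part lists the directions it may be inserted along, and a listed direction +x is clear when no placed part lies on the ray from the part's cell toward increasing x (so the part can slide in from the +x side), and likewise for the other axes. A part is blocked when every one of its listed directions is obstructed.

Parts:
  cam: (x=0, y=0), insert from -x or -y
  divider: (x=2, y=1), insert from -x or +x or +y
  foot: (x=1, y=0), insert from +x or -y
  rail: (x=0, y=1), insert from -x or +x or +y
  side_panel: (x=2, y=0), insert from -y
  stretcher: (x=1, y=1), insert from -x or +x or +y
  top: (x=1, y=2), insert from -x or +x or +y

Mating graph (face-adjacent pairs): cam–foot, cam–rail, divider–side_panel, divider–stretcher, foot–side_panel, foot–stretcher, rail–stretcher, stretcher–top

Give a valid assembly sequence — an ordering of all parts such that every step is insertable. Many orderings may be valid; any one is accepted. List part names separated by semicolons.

stretcher; rail; divider; side_panel; cam; top; foot

1. stretcher@(1, 1) [-x clear] — {stretcher}
2. rail@(0, 1) [-x clear] — {rail, stretcher}
3. divider@(2, 1) [+x clear] — {divider, rail, stretcher}
4. side_panel@(2, 0) [-y clear] — {divider, rail, side_panel, stretcher}
5. cam@(0, 0) [-x clear] — {cam, divider, rail, side_panel, stretcher}
6. top@(1, 2) [-x clear] — {cam, divider, rail, side_panel, stretcher, top}
7. foot@(1, 0) [-y clear] — {cam, divider, foot, rail, side_panel, stretcher, top}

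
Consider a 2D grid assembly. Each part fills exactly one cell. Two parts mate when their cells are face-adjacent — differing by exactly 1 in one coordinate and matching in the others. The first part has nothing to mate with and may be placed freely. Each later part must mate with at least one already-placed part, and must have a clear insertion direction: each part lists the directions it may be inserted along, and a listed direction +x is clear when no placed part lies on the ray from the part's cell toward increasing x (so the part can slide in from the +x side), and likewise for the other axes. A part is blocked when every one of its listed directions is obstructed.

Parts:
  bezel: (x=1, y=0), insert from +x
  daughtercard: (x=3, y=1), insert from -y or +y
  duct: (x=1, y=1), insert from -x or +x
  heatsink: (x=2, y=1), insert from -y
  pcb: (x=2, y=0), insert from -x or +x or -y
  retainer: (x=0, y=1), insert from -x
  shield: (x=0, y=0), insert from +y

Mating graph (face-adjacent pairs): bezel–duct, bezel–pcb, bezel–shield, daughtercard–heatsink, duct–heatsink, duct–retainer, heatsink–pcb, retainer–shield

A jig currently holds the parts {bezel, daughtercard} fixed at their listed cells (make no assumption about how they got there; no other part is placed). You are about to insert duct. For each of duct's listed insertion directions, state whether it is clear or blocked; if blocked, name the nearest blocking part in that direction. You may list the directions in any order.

+x: blocked by daughtercard; -x: clear

-x: ray from duct(1, 1) has no placed part ⇒ clear
+x: nearest on ray is daughtercard@(3, 1) ⇒ blocked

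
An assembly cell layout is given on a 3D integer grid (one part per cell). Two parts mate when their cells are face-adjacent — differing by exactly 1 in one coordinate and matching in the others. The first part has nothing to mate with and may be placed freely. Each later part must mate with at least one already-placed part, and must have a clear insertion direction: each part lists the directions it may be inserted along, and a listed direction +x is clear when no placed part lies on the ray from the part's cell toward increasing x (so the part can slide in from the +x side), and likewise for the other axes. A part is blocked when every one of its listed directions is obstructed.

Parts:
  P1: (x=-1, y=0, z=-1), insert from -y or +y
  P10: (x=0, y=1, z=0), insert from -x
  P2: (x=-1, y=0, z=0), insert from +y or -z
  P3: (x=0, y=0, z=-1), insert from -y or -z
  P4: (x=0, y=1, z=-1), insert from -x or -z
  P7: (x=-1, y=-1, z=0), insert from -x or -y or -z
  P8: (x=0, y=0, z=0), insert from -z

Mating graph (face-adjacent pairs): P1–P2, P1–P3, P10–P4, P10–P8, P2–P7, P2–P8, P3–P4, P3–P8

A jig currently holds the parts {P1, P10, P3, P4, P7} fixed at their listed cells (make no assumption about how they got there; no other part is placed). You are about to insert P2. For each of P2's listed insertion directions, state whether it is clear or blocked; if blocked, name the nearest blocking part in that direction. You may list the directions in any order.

+y: ray from P2(-1, 0, 0) has no placed part ⇒ clear
-z: nearest on ray is P1@(-1, 0, -1) ⇒ blocked

+y: clear; -z: blocked by P1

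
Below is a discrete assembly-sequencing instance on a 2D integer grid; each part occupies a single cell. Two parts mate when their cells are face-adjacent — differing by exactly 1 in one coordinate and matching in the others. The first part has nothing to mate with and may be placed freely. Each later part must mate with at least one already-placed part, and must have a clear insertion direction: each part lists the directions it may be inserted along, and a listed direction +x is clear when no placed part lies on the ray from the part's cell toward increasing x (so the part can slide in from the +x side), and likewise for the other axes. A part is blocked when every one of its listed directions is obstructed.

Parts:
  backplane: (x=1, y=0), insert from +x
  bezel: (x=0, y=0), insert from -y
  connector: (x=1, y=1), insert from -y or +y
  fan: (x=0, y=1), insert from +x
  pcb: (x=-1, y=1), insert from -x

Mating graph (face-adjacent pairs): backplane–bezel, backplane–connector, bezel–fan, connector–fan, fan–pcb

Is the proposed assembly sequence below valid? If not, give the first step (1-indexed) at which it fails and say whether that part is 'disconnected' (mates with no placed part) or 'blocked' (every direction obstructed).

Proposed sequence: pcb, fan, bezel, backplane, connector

Valid

1. pcb@(-1, 1) [-x clear] — {pcb}
2. fan@(0, 1) [+x clear] — {fan, pcb}
3. bezel@(0, 0) [-y clear] — {bezel, fan, pcb}
4. backplane@(1, 0) [+x clear] — {backplane, bezel, fan, pcb}
5. connector@(1, 1) [+y clear] — {backplane, bezel, connector, fan, pcb}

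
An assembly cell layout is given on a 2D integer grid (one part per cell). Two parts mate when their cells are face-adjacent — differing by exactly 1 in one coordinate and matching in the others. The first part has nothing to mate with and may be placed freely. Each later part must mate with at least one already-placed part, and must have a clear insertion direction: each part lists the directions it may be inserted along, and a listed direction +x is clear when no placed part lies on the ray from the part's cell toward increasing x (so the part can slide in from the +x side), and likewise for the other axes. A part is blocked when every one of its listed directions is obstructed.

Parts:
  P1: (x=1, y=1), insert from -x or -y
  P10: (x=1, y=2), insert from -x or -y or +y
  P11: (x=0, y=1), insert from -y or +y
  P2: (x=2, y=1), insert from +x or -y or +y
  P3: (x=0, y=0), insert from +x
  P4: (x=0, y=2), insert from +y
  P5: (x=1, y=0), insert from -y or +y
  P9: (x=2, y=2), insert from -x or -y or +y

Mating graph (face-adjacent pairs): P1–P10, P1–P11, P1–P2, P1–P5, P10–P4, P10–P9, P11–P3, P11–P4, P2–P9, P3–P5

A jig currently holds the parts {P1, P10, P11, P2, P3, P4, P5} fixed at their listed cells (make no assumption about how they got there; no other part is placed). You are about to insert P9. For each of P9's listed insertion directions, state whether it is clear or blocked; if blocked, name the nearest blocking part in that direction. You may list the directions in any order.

-x: nearest on ray is P10@(1, 2) ⇒ blocked
-y: nearest on ray is P2@(2, 1) ⇒ blocked
+y: ray from P9(2, 2) has no placed part ⇒ clear

+y: clear; -x: blocked by P10; -y: blocked by P2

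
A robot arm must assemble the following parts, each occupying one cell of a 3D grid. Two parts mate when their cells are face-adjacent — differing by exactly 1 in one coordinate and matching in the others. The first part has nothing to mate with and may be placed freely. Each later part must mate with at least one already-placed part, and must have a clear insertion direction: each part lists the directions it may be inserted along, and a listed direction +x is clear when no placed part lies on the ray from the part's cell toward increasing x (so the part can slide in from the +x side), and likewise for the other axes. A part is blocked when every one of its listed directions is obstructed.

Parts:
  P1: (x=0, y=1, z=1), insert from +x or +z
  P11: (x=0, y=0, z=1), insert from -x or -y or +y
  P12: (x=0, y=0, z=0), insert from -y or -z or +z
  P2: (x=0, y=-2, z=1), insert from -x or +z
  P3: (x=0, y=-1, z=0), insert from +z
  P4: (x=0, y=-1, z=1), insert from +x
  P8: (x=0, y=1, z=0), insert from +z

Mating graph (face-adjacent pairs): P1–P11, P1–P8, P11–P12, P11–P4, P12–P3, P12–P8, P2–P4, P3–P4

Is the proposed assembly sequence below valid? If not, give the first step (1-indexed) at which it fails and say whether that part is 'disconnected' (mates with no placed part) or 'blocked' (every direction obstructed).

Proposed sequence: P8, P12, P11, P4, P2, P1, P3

1. P8@(0, 1, 0) [+z clear] — {P8}
2. P12@(0, 0, 0) [-y clear] — {P12, P8}
3. P11@(0, 0, 1) [-x clear] — {P11, P12, P8}
4. P4@(0, -1, 1) [+x clear] — {P11, P12, P4, P8}
5. P2@(0, -2, 1) [-x clear] — {P11, P12, P2, P4, P8}
6. P1@(0, 1, 1) [+x clear] — {P1, P11, P12, P2, P4, P8}
7. P3@(0, -1, 0) — +z all obstructed ⇒ blocked

Invalid at step 7 (blocked)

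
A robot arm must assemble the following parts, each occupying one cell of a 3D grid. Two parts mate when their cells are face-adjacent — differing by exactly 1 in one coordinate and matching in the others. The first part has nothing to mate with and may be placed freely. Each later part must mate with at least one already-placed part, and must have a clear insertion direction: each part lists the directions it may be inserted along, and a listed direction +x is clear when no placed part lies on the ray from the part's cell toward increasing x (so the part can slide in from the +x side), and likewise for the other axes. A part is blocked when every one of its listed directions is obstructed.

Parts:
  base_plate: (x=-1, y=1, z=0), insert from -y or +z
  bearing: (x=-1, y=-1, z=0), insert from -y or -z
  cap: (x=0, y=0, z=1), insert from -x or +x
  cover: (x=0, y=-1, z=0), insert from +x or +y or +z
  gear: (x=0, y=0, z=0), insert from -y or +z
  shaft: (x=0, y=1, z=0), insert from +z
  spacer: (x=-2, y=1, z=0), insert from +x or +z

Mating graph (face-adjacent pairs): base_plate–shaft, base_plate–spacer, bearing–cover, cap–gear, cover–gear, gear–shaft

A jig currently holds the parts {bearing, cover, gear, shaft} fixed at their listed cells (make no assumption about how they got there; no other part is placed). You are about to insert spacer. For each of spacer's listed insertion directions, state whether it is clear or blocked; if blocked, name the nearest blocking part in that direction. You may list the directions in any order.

+x: nearest on ray is shaft@(0, 1, 0) ⇒ blocked
+z: ray from spacer(-2, 1, 0) has no placed part ⇒ clear

+x: blocked by shaft; +z: clear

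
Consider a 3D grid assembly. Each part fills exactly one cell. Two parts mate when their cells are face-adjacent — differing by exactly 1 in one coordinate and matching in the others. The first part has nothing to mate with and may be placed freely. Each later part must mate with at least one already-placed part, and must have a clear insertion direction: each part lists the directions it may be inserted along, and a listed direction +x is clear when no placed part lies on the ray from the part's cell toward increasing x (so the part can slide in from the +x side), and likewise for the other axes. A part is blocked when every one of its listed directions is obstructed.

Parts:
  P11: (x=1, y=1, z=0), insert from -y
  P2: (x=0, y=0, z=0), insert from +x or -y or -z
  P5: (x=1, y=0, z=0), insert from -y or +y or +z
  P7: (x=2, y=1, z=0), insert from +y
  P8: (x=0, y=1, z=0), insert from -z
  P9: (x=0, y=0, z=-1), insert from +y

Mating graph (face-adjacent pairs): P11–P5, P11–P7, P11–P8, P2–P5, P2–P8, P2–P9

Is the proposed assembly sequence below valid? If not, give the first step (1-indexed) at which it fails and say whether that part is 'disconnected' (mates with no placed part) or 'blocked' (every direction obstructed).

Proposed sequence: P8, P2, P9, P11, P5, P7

1. P8@(0, 1, 0) [-z clear] — {P8}
2. P2@(0, 0, 0) [+x clear] — {P2, P8}
3. P9@(0, 0, -1) [+y clear] — {P2, P8, P9}
4. P11@(1, 1, 0) [-y clear] — {P11, P2, P8, P9}
5. P5@(1, 0, 0) [-y clear] — {P11, P2, P5, P8, P9}
6. P7@(2, 1, 0) [+y clear] — {P11, P2, P5, P7, P8, P9}

Valid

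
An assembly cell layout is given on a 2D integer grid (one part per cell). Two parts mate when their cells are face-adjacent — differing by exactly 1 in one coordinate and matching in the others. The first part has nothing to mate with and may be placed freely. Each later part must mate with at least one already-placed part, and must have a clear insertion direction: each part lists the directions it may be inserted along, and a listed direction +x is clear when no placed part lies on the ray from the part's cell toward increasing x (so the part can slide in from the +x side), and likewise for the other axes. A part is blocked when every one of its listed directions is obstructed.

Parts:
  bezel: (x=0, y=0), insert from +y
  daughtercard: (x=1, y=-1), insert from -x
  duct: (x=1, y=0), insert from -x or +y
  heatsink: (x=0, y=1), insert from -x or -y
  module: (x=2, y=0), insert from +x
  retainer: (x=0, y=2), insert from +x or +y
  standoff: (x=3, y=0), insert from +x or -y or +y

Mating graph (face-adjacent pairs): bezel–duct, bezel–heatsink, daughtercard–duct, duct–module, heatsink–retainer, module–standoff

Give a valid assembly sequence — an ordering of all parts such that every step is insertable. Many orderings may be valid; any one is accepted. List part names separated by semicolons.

1. bezel@(0, 0) [+y clear] — {bezel}
2. heatsink@(0, 1) [-x clear] — {bezel, heatsink}
3. duct@(1, 0) [+y clear] — {bezel, duct, heatsink}
4. daughtercard@(1, -1) [-x clear] — {bezel, daughtercard, duct, heatsink}
5. module@(2, 0) [+x clear] — {bezel, daughtercard, duct, heatsink, module}
6. retainer@(0, 2) [+x clear] — {bezel, daughtercard, duct, heatsink, module, retainer}
7. standoff@(3, 0) [+x clear] — {bezel, daughtercard, duct, heatsink, module, retainer, standoff}

bezel; heatsink; duct; daughtercard; module; retainer; standoff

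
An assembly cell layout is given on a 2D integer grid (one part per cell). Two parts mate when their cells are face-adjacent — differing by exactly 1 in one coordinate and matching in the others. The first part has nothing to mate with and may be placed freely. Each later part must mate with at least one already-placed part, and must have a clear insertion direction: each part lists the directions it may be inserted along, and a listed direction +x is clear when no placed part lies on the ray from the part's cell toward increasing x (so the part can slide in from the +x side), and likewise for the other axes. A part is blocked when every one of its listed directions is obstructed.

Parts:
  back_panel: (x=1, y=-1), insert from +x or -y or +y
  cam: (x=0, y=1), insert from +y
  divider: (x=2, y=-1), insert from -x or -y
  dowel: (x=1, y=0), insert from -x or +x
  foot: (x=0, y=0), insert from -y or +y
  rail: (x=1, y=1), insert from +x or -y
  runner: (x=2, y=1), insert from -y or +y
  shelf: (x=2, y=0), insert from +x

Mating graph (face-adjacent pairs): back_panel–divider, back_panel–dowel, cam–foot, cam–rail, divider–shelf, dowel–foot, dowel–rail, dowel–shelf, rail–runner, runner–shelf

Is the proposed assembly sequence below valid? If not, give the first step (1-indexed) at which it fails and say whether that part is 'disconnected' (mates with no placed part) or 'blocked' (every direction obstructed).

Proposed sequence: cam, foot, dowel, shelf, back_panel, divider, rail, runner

1. cam@(0, 1) [+y clear] — {cam}
2. foot@(0, 0) [-y clear] — {cam, foot}
3. dowel@(1, 0) [+x clear] — {cam, dowel, foot}
4. shelf@(2, 0) [+x clear] — {cam, dowel, foot, shelf}
5. back_panel@(1, -1) [+x clear] — {back_panel, cam, dowel, foot, shelf}
6. divider@(2, -1) [-y clear] — {back_panel, cam, divider, dowel, foot, shelf}
7. rail@(1, 1) [+x clear] — {back_panel, cam, divider, dowel, foot, rail, shelf}
8. runner@(2, 1) [+y clear] — {back_panel, cam, divider, dowel, foot, rail, runner, shelf}

Valid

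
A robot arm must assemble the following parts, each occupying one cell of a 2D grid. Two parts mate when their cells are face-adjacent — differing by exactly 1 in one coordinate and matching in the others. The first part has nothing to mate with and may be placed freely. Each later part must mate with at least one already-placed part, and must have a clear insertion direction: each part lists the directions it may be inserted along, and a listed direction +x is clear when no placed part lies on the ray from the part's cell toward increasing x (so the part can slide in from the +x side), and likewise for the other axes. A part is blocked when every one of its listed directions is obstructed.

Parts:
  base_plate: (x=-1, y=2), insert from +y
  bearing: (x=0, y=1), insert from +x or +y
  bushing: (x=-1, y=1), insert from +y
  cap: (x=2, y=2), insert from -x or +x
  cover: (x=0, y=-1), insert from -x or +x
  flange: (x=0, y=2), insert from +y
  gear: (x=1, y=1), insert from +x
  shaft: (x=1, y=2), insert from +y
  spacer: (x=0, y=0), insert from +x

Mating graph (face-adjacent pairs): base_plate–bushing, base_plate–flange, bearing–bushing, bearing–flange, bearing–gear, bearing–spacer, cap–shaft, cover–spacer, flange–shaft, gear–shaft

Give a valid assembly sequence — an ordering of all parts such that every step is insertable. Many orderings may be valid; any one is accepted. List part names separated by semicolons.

bushing; bearing; gear; flange; base_plate; spacer; cover; shaft; cap

1. bushing@(-1, 1) [+y clear] — {bushing}
2. bearing@(0, 1) [+x clear] — {bearing, bushing}
3. gear@(1, 1) [+x clear] — {bearing, bushing, gear}
4. flange@(0, 2) [+y clear] — {bearing, bushing, flange, gear}
5. base_plate@(-1, 2) [+y clear] — {base_plate, bearing, bushing, flange, gear}
6. spacer@(0, 0) [+x clear] — {base_plate, bearing, bushing, flange, gear, spacer}
7. cover@(0, -1) [-x clear] — {base_plate, bearing, bushing, cover, flange, gear, spacer}
8. shaft@(1, 2) [+y clear] — {base_plate, bearing, bushing, cover, flange, gear, shaft, spacer}
9. cap@(2, 2) [+x clear] — {base_plate, bearing, bushing, cap, cover, flange, gear, shaft, spacer}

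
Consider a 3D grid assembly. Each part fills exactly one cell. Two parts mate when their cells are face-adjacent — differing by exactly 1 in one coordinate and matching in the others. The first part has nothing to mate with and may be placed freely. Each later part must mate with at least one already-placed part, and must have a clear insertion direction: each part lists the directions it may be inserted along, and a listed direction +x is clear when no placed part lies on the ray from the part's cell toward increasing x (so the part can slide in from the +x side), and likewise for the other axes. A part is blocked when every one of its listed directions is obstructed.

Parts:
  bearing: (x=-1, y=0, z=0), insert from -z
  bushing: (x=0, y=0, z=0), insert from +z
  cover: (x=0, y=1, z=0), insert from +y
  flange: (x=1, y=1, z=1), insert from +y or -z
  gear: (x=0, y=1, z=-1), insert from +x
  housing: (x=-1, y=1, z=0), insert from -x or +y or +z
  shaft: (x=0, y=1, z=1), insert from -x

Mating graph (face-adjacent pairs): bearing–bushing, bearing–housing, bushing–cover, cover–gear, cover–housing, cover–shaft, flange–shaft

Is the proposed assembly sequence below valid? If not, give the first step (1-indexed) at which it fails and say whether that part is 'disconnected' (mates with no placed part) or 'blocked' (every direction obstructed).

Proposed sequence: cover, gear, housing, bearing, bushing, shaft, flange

1. cover@(0, 1, 0) [+y clear] — {cover}
2. gear@(0, 1, -1) [+x clear] — {cover, gear}
3. housing@(-1, 1, 0) [-x clear] — {cover, gear, housing}
4. bearing@(-1, 0, 0) [-z clear] — {bearing, cover, gear, housing}
5. bushing@(0, 0, 0) [+z clear] — {bearing, bushing, cover, gear, housing}
6. shaft@(0, 1, 1) [-x clear] — {bearing, bushing, cover, gear, housing, shaft}
7. flange@(1, 1, 1) [+y clear] — {bearing, bushing, cover, flange, gear, housing, shaft}

Valid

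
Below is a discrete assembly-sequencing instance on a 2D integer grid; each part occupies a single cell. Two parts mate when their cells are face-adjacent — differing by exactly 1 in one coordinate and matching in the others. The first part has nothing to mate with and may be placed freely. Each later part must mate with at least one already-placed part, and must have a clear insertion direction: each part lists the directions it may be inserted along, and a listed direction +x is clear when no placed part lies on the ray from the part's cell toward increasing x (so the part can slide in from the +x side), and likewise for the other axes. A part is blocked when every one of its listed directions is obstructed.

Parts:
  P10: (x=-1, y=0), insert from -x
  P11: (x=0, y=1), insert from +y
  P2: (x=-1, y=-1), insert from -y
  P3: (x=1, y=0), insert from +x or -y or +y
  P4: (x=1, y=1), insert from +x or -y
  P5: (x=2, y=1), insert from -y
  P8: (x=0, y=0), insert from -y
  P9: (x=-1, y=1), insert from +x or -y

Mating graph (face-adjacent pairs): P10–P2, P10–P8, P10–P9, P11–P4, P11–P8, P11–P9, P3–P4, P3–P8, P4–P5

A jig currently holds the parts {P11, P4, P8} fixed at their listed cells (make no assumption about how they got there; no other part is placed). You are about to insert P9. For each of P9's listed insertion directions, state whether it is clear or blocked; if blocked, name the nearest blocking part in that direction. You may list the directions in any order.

+x: nearest on ray is P11@(0, 1) ⇒ blocked
-y: ray from P9(-1, 1) has no placed part ⇒ clear

+x: blocked by P11; -y: clear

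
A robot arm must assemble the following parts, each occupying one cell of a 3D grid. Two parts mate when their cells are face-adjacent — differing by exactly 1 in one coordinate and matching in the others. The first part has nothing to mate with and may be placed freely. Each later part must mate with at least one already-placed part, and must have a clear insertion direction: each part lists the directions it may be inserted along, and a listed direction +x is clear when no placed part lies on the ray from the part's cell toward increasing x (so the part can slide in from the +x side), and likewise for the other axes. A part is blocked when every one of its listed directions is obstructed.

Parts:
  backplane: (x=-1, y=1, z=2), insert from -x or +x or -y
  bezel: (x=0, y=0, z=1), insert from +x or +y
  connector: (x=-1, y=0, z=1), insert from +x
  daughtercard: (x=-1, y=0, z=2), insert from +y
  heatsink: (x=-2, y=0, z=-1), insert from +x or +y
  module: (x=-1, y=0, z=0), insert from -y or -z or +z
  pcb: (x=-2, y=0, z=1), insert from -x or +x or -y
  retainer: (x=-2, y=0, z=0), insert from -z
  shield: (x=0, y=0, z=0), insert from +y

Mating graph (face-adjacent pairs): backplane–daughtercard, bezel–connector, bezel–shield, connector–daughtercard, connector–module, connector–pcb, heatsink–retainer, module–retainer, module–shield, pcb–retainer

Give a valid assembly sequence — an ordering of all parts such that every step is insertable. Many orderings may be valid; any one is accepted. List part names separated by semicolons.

connector; daughtercard; backplane; bezel; pcb; retainer; module; heatsink; shield

1. connector@(-1, 0, 1) [+x clear] — {connector}
2. daughtercard@(-1, 0, 2) [+y clear] — {connector, daughtercard}
3. backplane@(-1, 1, 2) [-x clear] — {backplane, connector, daughtercard}
4. bezel@(0, 0, 1) [+x clear] — {backplane, bezel, connector, daughtercard}
5. pcb@(-2, 0, 1) [-x clear] — {backplane, bezel, connector, daughtercard, pcb}
6. retainer@(-2, 0, 0) [-z clear] — {backplane, bezel, connector, daughtercard, pcb, retainer}
7. module@(-1, 0, 0) [-y clear] — {backplane, bezel, connector, daughtercard, module, pcb, retainer}
8. heatsink@(-2, 0, -1) [+x clear] — {backplane, bezel, connector, daughtercard, heatsink, module, pcb, retainer}
9. shield@(0, 0, 0) [+y clear] — {backplane, bezel, connector, daughtercard, heatsink, module, pcb, retainer, shield}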